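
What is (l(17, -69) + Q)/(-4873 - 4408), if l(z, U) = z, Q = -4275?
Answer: 4258/9281 ≈ 0.45879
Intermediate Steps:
(l(17, -69) + Q)/(-4873 - 4408) = (17 - 4275)/(-4873 - 4408) = -4258/(-9281) = -4258*(-1/9281) = 4258/9281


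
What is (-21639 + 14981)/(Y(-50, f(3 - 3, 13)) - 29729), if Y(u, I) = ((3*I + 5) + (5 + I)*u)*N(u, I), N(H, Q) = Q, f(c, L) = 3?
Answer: 6658/30887 ≈ 0.21556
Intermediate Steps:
Y(u, I) = I*(5 + 3*I + u*(5 + I)) (Y(u, I) = ((3*I + 5) + (5 + I)*u)*I = ((5 + 3*I) + u*(5 + I))*I = (5 + 3*I + u*(5 + I))*I = I*(5 + 3*I + u*(5 + I)))
(-21639 + 14981)/(Y(-50, f(3 - 3, 13)) - 29729) = (-21639 + 14981)/(3*(5 + 3*3 + 5*(-50) + 3*(-50)) - 29729) = -6658/(3*(5 + 9 - 250 - 150) - 29729) = -6658/(3*(-386) - 29729) = -6658/(-1158 - 29729) = -6658/(-30887) = -6658*(-1/30887) = 6658/30887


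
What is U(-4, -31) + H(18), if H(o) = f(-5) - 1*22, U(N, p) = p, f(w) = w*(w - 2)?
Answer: -18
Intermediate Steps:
f(w) = w*(-2 + w)
H(o) = 13 (H(o) = -5*(-2 - 5) - 1*22 = -5*(-7) - 22 = 35 - 22 = 13)
U(-4, -31) + H(18) = -31 + 13 = -18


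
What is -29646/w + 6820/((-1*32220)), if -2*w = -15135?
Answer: -33560149/8127495 ≈ -4.1292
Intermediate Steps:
w = 15135/2 (w = -1/2*(-15135) = 15135/2 ≈ 7567.5)
-29646/w + 6820/((-1*32220)) = -29646/15135/2 + 6820/((-1*32220)) = -29646*2/15135 + 6820/(-32220) = -19764/5045 + 6820*(-1/32220) = -19764/5045 - 341/1611 = -33560149/8127495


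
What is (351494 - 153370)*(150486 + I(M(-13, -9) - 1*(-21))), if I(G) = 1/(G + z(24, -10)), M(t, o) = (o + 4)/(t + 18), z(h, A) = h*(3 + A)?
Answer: 1103150816237/37 ≈ 2.9815e+10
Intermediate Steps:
M(t, o) = (4 + o)/(18 + t)
I(G) = 1/(-168 + G) (I(G) = 1/(G + 24*(3 - 10)) = 1/(G + 24*(-7)) = 1/(G - 168) = 1/(-168 + G))
(351494 - 153370)*(150486 + I(M(-13, -9) - 1*(-21))) = (351494 - 153370)*(150486 + 1/(-168 + ((4 - 9)/(18 - 13) - 1*(-21)))) = 198124*(150486 + 1/(-168 + (-5/5 + 21))) = 198124*(150486 + 1/(-168 + ((⅕)*(-5) + 21))) = 198124*(150486 + 1/(-168 + (-1 + 21))) = 198124*(150486 + 1/(-168 + 20)) = 198124*(150486 + 1/(-148)) = 198124*(150486 - 1/148) = 198124*(22271927/148) = 1103150816237/37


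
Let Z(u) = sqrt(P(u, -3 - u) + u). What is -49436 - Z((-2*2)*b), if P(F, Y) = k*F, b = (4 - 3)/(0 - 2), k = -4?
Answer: -49436 - I*sqrt(6) ≈ -49436.0 - 2.4495*I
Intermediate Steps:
b = -1/2 (b = 1/(-2) = 1*(-1/2) = -1/2 ≈ -0.50000)
P(F, Y) = -4*F
Z(u) = sqrt(3)*sqrt(-u) (Z(u) = sqrt(-4*u + u) = sqrt(-3*u) = sqrt(3)*sqrt(-u))
-49436 - Z((-2*2)*b) = -49436 - sqrt(3)*sqrt(-(-2*2)*(-1)/2) = -49436 - sqrt(3)*sqrt(-(-4)*(-1)/2) = -49436 - sqrt(3)*sqrt(-1*2) = -49436 - sqrt(3)*sqrt(-2) = -49436 - sqrt(3)*I*sqrt(2) = -49436 - I*sqrt(6)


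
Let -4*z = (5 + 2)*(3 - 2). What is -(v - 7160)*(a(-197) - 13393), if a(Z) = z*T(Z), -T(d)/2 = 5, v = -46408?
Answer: -716498784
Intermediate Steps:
T(d) = -10 (T(d) = -2*5 = -10)
z = -7/4 (z = -(5 + 2)*(3 - 2)/4 = -7/4 ≈ -1.7500)
a(Z) = 35/2 (a(Z) = -7/4*(-10) = 35/2)
-(v - 7160)*(a(-197) - 13393) = -(-46408 - 7160)*(35/2 - 13393) = -(-53568)*(-26751)/2 = -1*716498784 = -716498784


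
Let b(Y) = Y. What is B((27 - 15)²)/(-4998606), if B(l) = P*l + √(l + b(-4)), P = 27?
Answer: -648/833101 - √35/2499303 ≈ -0.00078018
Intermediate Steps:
B(l) = √(-4 + l) + 27*l (B(l) = 27*l + √(l - 4) = 27*l + √(-4 + l) = √(-4 + l) + 27*l)
B((27 - 15)²)/(-4998606) = (√(-4 + (27 - 15)²) + 27*(27 - 15)²)/(-4998606) = (√(-4 + 12²) + 27*12²)*(-1/4998606) = (√(-4 + 144) + 27*144)*(-1/4998606) = (√140 + 3888)*(-1/4998606) = (2*√35 + 3888)*(-1/4998606) = (3888 + 2*√35)*(-1/4998606) = -648/833101 - √35/2499303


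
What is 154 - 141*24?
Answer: -3230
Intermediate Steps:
154 - 141*24 = 154 - 3384 = -3230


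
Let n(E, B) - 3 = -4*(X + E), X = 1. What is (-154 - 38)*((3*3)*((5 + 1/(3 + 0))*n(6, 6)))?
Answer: 230400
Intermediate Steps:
n(E, B) = -1 - 4*E (n(E, B) = 3 - 4*(1 + E) = 3 + (-4 - 4*E) = -1 - 4*E)
(-154 - 38)*((3*3)*((5 + 1/(3 + 0))*n(6, 6))) = (-154 - 38)*((3*3)*((5 + 1/(3 + 0))*(-1 - 4*6))) = -1728*(5 + 1/3)*(-1 - 24) = -1728*(5 + 1/3)*(-25) = -1728*(16/3)*(-25) = -1728*(-400)/3 = -192*(-1200) = 230400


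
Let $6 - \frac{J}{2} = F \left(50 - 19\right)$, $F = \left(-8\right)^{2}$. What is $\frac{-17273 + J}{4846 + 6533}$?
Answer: $- \frac{21229}{11379} \approx -1.8656$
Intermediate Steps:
$F = 64$
$J = -3956$ ($J = 12 - 2 \cdot 64 \left(50 - 19\right) = 12 - 2 \cdot 64 \cdot 31 = 12 - 3968 = -3956$)
$\frac{-17273 + J}{4846 + 6533} = \frac{-17273 - 3956}{4846 + 6533} = - \frac{21229}{11379}$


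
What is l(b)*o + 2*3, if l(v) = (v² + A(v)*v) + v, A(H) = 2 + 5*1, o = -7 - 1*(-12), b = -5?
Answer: -69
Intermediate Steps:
o = 5 (o = -7 + 12 = 5)
A(H) = 7 (A(H) = 2 + 5 = 7)
l(v) = v² + 8*v (l(v) = (v² + 7*v) + v = v² + 8*v)
l(b)*o + 2*3 = -5*(8 - 5)*5 + 2*3 = -5*3*5 + 6 = -15*5 + 6 = -75 + 6 = -69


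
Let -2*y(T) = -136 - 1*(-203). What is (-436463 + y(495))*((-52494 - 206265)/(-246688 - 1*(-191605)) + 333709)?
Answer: -2674552513062793/18361 ≈ -1.4566e+11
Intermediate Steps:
y(T) = -67/2 (y(T) = -(-136 - 1*(-203))/2 = -(-136 + 203)/2 = -½*67 = -67/2)
(-436463 + y(495))*((-52494 - 206265)/(-246688 - 1*(-191605)) + 333709) = (-436463 - 67/2)*((-52494 - 206265)/(-246688 - 1*(-191605)) + 333709) = -872993*(-258759/(-246688 + 191605) + 333709)/2 = -872993*(-258759/(-55083) + 333709)/2 = -872993*(-258759*(-1/55083) + 333709)/2 = -872993*(86253/18361 + 333709)/2 = -872993/2*6127317202/18361 = -2674552513062793/18361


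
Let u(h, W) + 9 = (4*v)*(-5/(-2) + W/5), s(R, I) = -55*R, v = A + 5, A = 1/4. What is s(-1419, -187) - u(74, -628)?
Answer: 806391/10 ≈ 80639.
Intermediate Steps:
A = 1/4 ≈ 0.25000
v = 21/4 (v = 1/4 + 5 = 21/4 ≈ 5.2500)
u(h, W) = 87/2 + 21*W/5 (u(h, W) = -9 + (4*(21/4))*(-5/(-2) + W/5) = -9 + 21*(-5*(-1/2) + W*(1/5)) = -9 + 21*(5/2 + W/5) = -9 + (105/2 + 21*W/5) = 87/2 + 21*W/5)
s(-1419, -187) - u(74, -628) = -55*(-1419) - (87/2 + (21/5)*(-628)) = 78045 - (87/2 - 13188/5) = 78045 - 1*(-25941/10) = 78045 + 25941/10 = 806391/10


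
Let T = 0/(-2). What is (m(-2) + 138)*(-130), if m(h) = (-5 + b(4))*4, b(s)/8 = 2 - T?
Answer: -23660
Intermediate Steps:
T = 0 (T = 0*(-½) = 0)
b(s) = 16 (b(s) = 8*(2 - 1*0) = 8*(2 + 0) = 8*2 = 16)
m(h) = 44 (m(h) = (-5 + 16)*4 = 11*4 = 44)
(m(-2) + 138)*(-130) = (44 + 138)*(-130) = 182*(-130) = -23660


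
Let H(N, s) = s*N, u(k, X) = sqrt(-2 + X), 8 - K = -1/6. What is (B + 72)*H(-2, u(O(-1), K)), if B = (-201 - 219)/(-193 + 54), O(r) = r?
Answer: -3476*sqrt(222)/139 ≈ -372.60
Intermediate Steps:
K = 49/6 (K = 8 - (-1)/6 = 8 - 1*(-1/6) = 8 + 1/6 = 49/6 ≈ 8.1667)
H(N, s) = N*s
B = 420/139 (B = -420/(-139) = -420*(-1/139) = 420/139 ≈ 3.0216)
(B + 72)*H(-2, u(O(-1), K)) = (420/139 + 72)*(-2*sqrt(-2 + 49/6)) = 10428*(-sqrt(222)/3)/139 = -3476*sqrt(222)/139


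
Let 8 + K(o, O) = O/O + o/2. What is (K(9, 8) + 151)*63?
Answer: 18711/2 ≈ 9355.5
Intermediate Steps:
K(o, O) = -7 + o/2 (K(o, O) = -8 + (O/O + o/2) = -8 + (1 + o*(½)) = -8 + (1 + o/2) = -7 + o/2)
(K(9, 8) + 151)*63 = ((-7 + (½)*9) + 151)*63 = ((-7 + 9/2) + 151)*63 = (-5/2 + 151)*63 = (297/2)*63 = 18711/2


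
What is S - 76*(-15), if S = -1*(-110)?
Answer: 1250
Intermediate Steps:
S = 110
S - 76*(-15) = 110 - 76*(-15) = 110 + 1140 = 1250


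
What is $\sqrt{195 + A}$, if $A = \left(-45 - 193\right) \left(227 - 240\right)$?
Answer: $\sqrt{3289} \approx 57.35$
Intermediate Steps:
$A = 3094$ ($A = \left(-238\right) \left(-13\right) = 3094$)
$\sqrt{195 + A} = \sqrt{195 + 3094} = \sqrt{3289}$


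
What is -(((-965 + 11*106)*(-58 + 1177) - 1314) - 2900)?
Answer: -220705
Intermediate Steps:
-(((-965 + 11*106)*(-58 + 1177) - 1314) - 2900) = -(((-965 + 1166)*1119 - 1314) - 2900) = -((201*1119 - 1314) - 2900) = -((224919 - 1314) - 2900) = -(223605 - 2900) = -1*220705 = -220705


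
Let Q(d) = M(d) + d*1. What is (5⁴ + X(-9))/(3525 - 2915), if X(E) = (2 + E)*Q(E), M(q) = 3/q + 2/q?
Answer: 6227/5490 ≈ 1.1342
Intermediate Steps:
M(q) = 5/q
Q(d) = d + 5/d (Q(d) = 5/d + d*1 = 5/d + d = d + 5/d)
X(E) = (2 + E)*(E + 5/E)
(5⁴ + X(-9))/(3525 - 2915) = (5⁴ + (2 - 9)*(5 + (-9)²)/(-9))/(3525 - 2915) = (625 - ⅑*(-7)*(5 + 81))/610 = (625 - ⅑*(-7)*86)*(1/610) = (625 + 602/9)*(1/610) = (6227/9)*(1/610) = 6227/5490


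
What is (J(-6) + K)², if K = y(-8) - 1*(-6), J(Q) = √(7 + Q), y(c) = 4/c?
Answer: 169/4 ≈ 42.250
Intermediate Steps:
K = 11/2 (K = 4/(-8) - 1*(-6) = 4*(-⅛) + 6 = -½ + 6 = 11/2 ≈ 5.5000)
(J(-6) + K)² = (√(7 - 6) + 11/2)² = (√1 + 11/2)² = (1 + 11/2)² = (13/2)² = 169/4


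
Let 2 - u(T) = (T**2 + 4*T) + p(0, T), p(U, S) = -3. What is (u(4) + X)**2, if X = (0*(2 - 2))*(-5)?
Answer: 729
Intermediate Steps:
X = 0 (X = (0*0)*(-5) = 0*(-5) = 0)
u(T) = 5 - T**2 - 4*T (u(T) = 2 - ((T**2 + 4*T) - 3) = 2 - (-3 + T**2 + 4*T) = 2 + (3 - T**2 - 4*T) = 5 - T**2 - 4*T)
(u(4) + X)**2 = ((5 - 1*4**2 - 4*4) + 0)**2 = ((5 - 1*16 - 16) + 0)**2 = ((5 - 16 - 16) + 0)**2 = (-27 + 0)**2 = (-27)**2 = 729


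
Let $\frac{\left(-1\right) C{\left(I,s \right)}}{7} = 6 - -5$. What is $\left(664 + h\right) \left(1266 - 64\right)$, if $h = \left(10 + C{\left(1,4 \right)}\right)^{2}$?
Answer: $6193906$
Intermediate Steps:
$C{\left(I,s \right)} = -77$ ($C{\left(I,s \right)} = - 7 \left(6 - -5\right) = - 7 \left(6 + 5\right) = \left(-7\right) 11 = -77$)
$h = 4489$ ($h = \left(10 - 77\right)^{2} = \left(-67\right)^{2} = 4489$)
$\left(664 + h\right) \left(1266 - 64\right) = \left(664 + 4489\right) \left(1266 - 64\right) = 5153 \cdot 1202 = 6193906$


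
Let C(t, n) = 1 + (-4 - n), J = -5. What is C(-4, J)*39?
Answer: 78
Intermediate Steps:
C(t, n) = -3 - n
C(-4, J)*39 = (-3 - 1*(-5))*39 = (-3 + 5)*39 = 2*39 = 78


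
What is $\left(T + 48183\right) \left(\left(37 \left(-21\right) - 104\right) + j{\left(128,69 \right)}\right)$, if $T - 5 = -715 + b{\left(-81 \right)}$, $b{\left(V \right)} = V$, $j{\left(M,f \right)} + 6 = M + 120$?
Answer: $-30283488$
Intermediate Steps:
$j{\left(M,f \right)} = 114 + M$ ($j{\left(M,f \right)} = -6 + \left(M + 120\right) = -6 + \left(120 + M\right) = 114 + M$)
$T = -791$ ($T = 5 - 796 = -791$)
$\left(T + 48183\right) \left(\left(37 \left(-21\right) - 104\right) + j{\left(128,69 \right)}\right) = \left(-791 + 48183\right) \left(\left(37 \left(-21\right) - 104\right) + \left(114 + 128\right)\right) = 47392 \left(\left(-777 - 104\right) + 242\right) = 47392 \left(-881 + 242\right) = 47392 \left(-639\right) = -30283488$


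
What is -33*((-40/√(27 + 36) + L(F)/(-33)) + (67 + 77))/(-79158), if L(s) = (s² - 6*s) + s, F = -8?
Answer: 2324/39579 - 220*√7/277053 ≈ 0.056617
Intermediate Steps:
L(s) = s² - 5*s
-33*((-40/√(27 + 36) + L(F)/(-33)) + (67 + 77))/(-79158) = -33*((-40/√(27 + 36) - 8*(-5 - 8)/(-33)) + (67 + 77))/(-79158) = -33*((-40*√7/21 - 8*(-13)*(-1/33)) + 144)*(-1/79158) = -33*((-40*√7/21 + 104*(-1/33)) + 144)*(-1/79158) = -33*((-40*√7/21 - 104/33) + 144)*(-1/79158) = -33*((-104/33 - 40*√7/21) + 144)*(-1/79158) = -33*(4648/33 - 40*√7/21)*(-1/79158) = (-4648 + 440*√7/7)*(-1/79158) = 2324/39579 - 220*√7/277053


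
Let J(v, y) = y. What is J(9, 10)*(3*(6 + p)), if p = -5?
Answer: 30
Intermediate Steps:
J(9, 10)*(3*(6 + p)) = 10*(3*(6 - 5)) = 10*(3*1) = 10*3 = 30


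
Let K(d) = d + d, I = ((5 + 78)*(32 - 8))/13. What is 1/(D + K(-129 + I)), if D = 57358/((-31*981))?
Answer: 395343/18413276 ≈ 0.021471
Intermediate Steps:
I = 1992/13 (I = (83*24)*(1/13) = 1992*(1/13) = 1992/13 ≈ 153.23)
K(d) = 2*d
D = -57358/30411 (D = 57358/(-30411) = 57358*(-1/30411) = -57358/30411 ≈ -1.8861)
1/(D + K(-129 + I)) = 1/(-57358/30411 + 2*(-129 + 1992/13)) = 1/(-57358/30411 + 2*(315/13)) = 1/(-57358/30411 + 630/13) = 1/(18413276/395343) = 395343/18413276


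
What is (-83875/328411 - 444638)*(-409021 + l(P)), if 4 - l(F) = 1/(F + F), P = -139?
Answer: 16603921510406875425/91298258 ≈ 1.8186e+11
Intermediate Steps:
l(F) = 4 - 1/(2*F) (l(F) = 4 - 1/(F + F) = 4 - 1/(2*F))
(-83875/328411 - 444638)*(-409021 + l(P)) = (-83875/328411 - 444638)*(-409021 + (4 - 1/2/(-139))) = (-83875*1/328411 - 444638)*(-409021 + (4 - 1/2*(-1/139))) = (-83875/328411 - 444638)*(-409021 + (4 + 1/278)) = -146024094093*(-409021 + 1113/278)/328411 = -146024094093/328411*(-113706725/278) = 16603921510406875425/91298258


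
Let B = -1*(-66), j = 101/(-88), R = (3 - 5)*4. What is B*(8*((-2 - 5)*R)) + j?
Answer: 2601883/88 ≈ 29567.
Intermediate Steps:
R = -8 (R = -2*4 = -8)
j = -101/88 (j = 101*(-1/88) = -101/88 ≈ -1.1477)
B = 66
B*(8*((-2 - 5)*R)) + j = 66*(8*((-2 - 5)*(-8))) - 101/88 = 66*(8*(-7*(-8))) - 101/88 = 66*(8*56) - 101/88 = 66*448 - 101/88 = 29568 - 101/88 = 2601883/88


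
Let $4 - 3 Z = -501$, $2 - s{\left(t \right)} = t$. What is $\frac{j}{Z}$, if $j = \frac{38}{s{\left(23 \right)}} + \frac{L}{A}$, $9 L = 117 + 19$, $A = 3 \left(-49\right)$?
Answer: $- \frac{506}{44541} \approx -0.01136$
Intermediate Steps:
$s{\left(t \right)} = 2 - t$
$A = -147$
$L = \frac{136}{9}$ ($L = \frac{117 + 19}{9} = \frac{1}{9} \cdot 136 = \frac{136}{9} \approx 15.111$)
$Z = \frac{505}{3}$ ($Z = \frac{4}{3} - -167 = \frac{4}{3} + 167 = \frac{505}{3} \approx 168.33$)
$j = - \frac{2530}{1323}$ ($j = \frac{38}{2 - 23} + \frac{136}{9 \left(-147\right)} = \frac{38}{2 - 23} + \frac{136}{9} \left(- \frac{1}{147}\right) = \frac{38}{-21} - \frac{136}{1323} = 38 \left(- \frac{1}{21}\right) - \frac{136}{1323} = - \frac{38}{21} - \frac{136}{1323} = - \frac{2530}{1323} \approx -1.9123$)
$\frac{j}{Z} = - \frac{2530}{1323 \cdot \frac{505}{3}} = \left(- \frac{2530}{1323}\right) \frac{3}{505} = - \frac{506}{44541}$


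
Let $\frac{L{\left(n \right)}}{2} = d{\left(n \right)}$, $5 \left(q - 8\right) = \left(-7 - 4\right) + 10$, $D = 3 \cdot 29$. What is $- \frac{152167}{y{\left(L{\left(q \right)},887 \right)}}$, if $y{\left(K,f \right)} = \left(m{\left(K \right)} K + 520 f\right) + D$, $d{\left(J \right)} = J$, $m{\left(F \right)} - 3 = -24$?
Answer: $- \frac{760835}{2304997} \approx -0.33008$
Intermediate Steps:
$D = 87$
$m{\left(F \right)} = -21$ ($m{\left(F \right)} = 3 - 24 = -21$)
$q = \frac{39}{5}$ ($q = 8 + \frac{\left(-7 - 4\right) + 10}{5} = 8 + \frac{-11 + 10}{5} = 8 + \frac{1}{5} \left(-1\right) = 8 - \frac{1}{5} = \frac{39}{5} \approx 7.8$)
$L{\left(n \right)} = 2 n$
$y{\left(K,f \right)} = 87 - 21 K + 520 f$ ($y{\left(K,f \right)} = \left(- 21 K + 520 f\right) + 87 = 87 - 21 K + 520 f$)
$- \frac{152167}{y{\left(L{\left(q \right)},887 \right)}} = - \frac{152167}{87 - 21 \cdot 2 \cdot \frac{39}{5} + 520 \cdot 887} = - \frac{152167}{87 - \frac{1638}{5} + 461240} = - \frac{152167}{\frac{2304997}{5}} = \left(-152167\right) \frac{5}{2304997} = - \frac{760835}{2304997}$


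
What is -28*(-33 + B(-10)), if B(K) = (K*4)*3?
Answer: 4284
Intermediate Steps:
B(K) = 12*K (B(K) = (4*K)*3 = 12*K)
-28*(-33 + B(-10)) = -28*(-33 + 12*(-10)) = -28*(-33 - 120) = -28*(-153) = 4284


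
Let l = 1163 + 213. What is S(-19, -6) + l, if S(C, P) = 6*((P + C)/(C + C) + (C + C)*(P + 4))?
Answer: 34883/19 ≈ 1835.9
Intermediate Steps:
S(C, P) = 3*(C + P)/C + 12*C*(4 + P) (S(C, P) = 6*((C + P)/((2*C)) + (2*C)*(4 + P)) = 6*((C + P)*(1/(2*C)) + 2*C*(4 + P)) = 6*((C + P)/(2*C) + 2*C*(4 + P)) = 3*(C + P)/C + 12*C*(4 + P))
l = 1376
S(-19, -6) + l = (3 + 48*(-19) + 3*(-6)/(-19) + 12*(-19)*(-6)) + 1376 = (3 - 912 + 3*(-6)*(-1/19) + 1368) + 1376 = (3 - 912 + 18/19 + 1368) + 1376 = 8739/19 + 1376 = 34883/19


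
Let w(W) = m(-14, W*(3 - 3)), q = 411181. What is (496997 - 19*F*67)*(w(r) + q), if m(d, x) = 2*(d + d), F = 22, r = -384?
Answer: 192813924875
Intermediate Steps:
m(d, x) = 4*d (m(d, x) = 2*(2*d) = 4*d)
w(W) = -56 (w(W) = 4*(-14) = -56)
(496997 - 19*F*67)*(w(r) + q) = (496997 - 19*22*67)*(-56 + 411181) = (496997 - 418*67)*411125 = (496997 - 28006)*411125 = 468991*411125 = 192813924875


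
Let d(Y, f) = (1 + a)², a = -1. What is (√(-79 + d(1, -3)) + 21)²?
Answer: (21 + I*√79)² ≈ 362.0 + 373.3*I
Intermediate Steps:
d(Y, f) = 0 (d(Y, f) = (1 - 1)² = 0² = 0)
(√(-79 + d(1, -3)) + 21)² = (√(-79 + 0) + 21)² = (√(-79) + 21)² = (I*√79 + 21)² = (21 + I*√79)²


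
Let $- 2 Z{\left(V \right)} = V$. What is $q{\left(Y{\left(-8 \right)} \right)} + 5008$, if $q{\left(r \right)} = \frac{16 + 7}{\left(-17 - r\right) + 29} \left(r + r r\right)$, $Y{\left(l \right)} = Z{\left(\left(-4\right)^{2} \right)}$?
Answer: $\frac{25362}{5} \approx 5072.4$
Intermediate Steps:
$Z{\left(V \right)} = - \frac{V}{2}$
$Y{\left(l \right)} = -8$ ($Y{\left(l \right)} = - \frac{\left(-4\right)^{2}}{2} = \left(- \frac{1}{2}\right) 16 = -8$)
$q{\left(r \right)} = \frac{23 \left(r + r^{2}\right)}{12 - r}$ ($q{\left(r \right)} = \frac{23}{12 - r} \left(r + r^{2}\right) = \frac{23 \left(r + r^{2}\right)}{12 - r}$)
$q{\left(Y{\left(-8 \right)} \right)} + 5008 = \left(-23\right) \left(-8\right) \frac{1}{-12 - 8} \left(1 - 8\right) + 5008 = \left(-23\right) \left(-8\right) \frac{1}{-20} \left(-7\right) + 5008 = \left(-23\right) \left(-8\right) \left(- \frac{1}{20}\right) \left(-7\right) + 5008 = \frac{322}{5} + 5008 = \frac{25362}{5}$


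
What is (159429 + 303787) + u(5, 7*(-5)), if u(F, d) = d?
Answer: 463181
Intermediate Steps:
(159429 + 303787) + u(5, 7*(-5)) = (159429 + 303787) + 7*(-5) = 463216 - 35 = 463181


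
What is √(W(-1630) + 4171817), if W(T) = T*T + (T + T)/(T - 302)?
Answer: √1593064953858/483 ≈ 2613.2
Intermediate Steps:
W(T) = T² + 2*T/(-302 + T) (W(T) = T² + (2*T)/(-302 + T) = T² + 2*T/(-302 + T))
√(W(-1630) + 4171817) = √(-1630*(2 + (-1630)² - 302*(-1630))/(-302 - 1630) + 4171817) = √(-1630*(2 + 2656900 + 492260)/(-1932) + 4171817) = √(-1630*(-1/1932)*3149162 + 4171817) = √(1283283515/483 + 4171817) = √(3298271126/483) = √1593064953858/483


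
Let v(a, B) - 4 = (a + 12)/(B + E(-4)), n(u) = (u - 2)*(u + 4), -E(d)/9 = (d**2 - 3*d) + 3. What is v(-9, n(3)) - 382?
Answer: -102819/272 ≈ -378.01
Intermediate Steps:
E(d) = -27 - 9*d**2 + 27*d (E(d) = -9*((d**2 - 3*d) + 3) = -9*(3 + d**2 - 3*d) = -27 - 9*d**2 + 27*d)
n(u) = (-2 + u)*(4 + u)
v(a, B) = 4 + (12 + a)/(-279 + B) (v(a, B) = 4 + (a + 12)/(B + (-27 - 9*(-4)**2 + 27*(-4))) = 4 + (12 + a)/(B + (-27 - 9*16 - 108)) = 4 + (12 + a)/(B + (-27 - 144 - 108)) = 4 + (12 + a)/(B - 279) = 4 + (12 + a)/(-279 + B))
v(-9, n(3)) - 382 = (-1104 - 9 + 4*(-8 + 3**2 + 2*3))/(-279 + (-8 + 3**2 + 2*3)) - 382 = (-1104 - 9 + 4*(-8 + 9 + 6))/(-279 + (-8 + 9 + 6)) - 382 = (-1104 - 9 + 4*7)/(-279 + 7) - 382 = (-1104 - 9 + 28)/(-272) - 382 = -1/272*(-1085) - 382 = 1085/272 - 382 = -102819/272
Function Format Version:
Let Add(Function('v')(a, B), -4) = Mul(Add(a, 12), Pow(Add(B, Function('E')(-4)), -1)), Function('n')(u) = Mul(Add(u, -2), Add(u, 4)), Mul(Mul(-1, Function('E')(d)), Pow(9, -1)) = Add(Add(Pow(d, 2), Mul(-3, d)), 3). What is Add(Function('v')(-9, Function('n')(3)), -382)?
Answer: Rational(-102819, 272) ≈ -378.01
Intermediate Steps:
Function('E')(d) = Add(-27, Mul(-9, Pow(d, 2)), Mul(27, d)) (Function('E')(d) = Mul(-9, Add(Add(Pow(d, 2), Mul(-3, d)), 3)) = Mul(-9, Add(3, Pow(d, 2), Mul(-3, d))) = Add(-27, Mul(-9, Pow(d, 2)), Mul(27, d)))
Function('n')(u) = Mul(Add(-2, u), Add(4, u))
Function('v')(a, B) = Add(4, Mul(Pow(Add(-279, B), -1), Add(12, a))) (Function('v')(a, B) = Add(4, Mul(Add(a, 12), Pow(Add(B, Add(-27, Mul(-9, Pow(-4, 2)), Mul(27, -4))), -1))) = Add(4, Mul(Add(12, a), Pow(Add(B, Add(-27, Mul(-9, 16), -108)), -1))) = Add(4, Mul(Add(12, a), Pow(Add(B, Add(-27, -144, -108)), -1))) = Add(4, Mul(Add(12, a), Pow(Add(B, -279), -1))) = Add(4, Mul(Add(12, a), Pow(Add(-279, B), -1))) = Add(4, Mul(Pow(Add(-279, B), -1), Add(12, a))))
Add(Function('v')(-9, Function('n')(3)), -382) = Add(Mul(Pow(Add(-279, Add(-8, Pow(3, 2), Mul(2, 3))), -1), Add(-1104, -9, Mul(4, Add(-8, Pow(3, 2), Mul(2, 3))))), -382) = Add(Mul(Pow(Add(-279, Add(-8, 9, 6)), -1), Add(-1104, -9, Mul(4, Add(-8, 9, 6)))), -382) = Add(Mul(Pow(Add(-279, 7), -1), Add(-1104, -9, Mul(4, 7))), -382) = Add(Mul(Pow(-272, -1), Add(-1104, -9, 28)), -382) = Add(Mul(Rational(-1, 272), -1085), -382) = Add(Rational(1085, 272), -382) = Rational(-102819, 272)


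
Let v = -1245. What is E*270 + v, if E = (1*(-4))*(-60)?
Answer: 63555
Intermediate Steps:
E = 240 (E = -4*(-60) = 240)
E*270 + v = 240*270 - 1245 = 64800 - 1245 = 63555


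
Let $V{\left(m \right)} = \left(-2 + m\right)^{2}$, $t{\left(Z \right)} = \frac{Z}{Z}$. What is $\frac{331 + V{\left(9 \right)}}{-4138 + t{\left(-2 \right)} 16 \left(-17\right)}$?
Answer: $- \frac{38}{441} \approx -0.086168$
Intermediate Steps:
$t{\left(Z \right)} = 1$
$\frac{331 + V{\left(9 \right)}}{-4138 + t{\left(-2 \right)} 16 \left(-17\right)} = \frac{331 + \left(-2 + 9\right)^{2}}{-4138 + 1 \cdot 16 \left(-17\right)} = \frac{331 + 7^{2}}{-4138 + 16 \left(-17\right)} = \frac{331 + 49}{-4138 - 272} = \frac{380}{-4410} = 380 \left(- \frac{1}{4410}\right) = - \frac{38}{441}$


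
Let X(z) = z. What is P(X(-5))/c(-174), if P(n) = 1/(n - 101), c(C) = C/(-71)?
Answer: -71/18444 ≈ -0.0038495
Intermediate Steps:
c(C) = -C/71 (c(C) = C*(-1/71) = -C/71)
P(n) = 1/(-101 + n)
P(X(-5))/c(-174) = 1/((-101 - 5)*((-1/71*(-174)))) = 1/((-106)*(174/71)) = -1/106*71/174 = -71/18444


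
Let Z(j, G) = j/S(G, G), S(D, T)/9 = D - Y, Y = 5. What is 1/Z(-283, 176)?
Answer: -1539/283 ≈ -5.4382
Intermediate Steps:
S(D, T) = -45 + 9*D (S(D, T) = 9*(D - 1*5) = 9*(D - 5) = 9*(-5 + D) = -45 + 9*D)
Z(j, G) = j/(-45 + 9*G)
1/Z(-283, 176) = 1/((⅑)*(-283)/(-5 + 176)) = 1/((⅑)*(-283)/171) = 1/((⅑)*(-283)*(1/171)) = 1/(-283/1539) = -1539/283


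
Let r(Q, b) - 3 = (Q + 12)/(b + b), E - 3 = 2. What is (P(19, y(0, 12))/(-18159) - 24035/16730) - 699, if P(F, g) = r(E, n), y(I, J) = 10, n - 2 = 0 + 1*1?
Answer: -63837839426/91140021 ≈ -700.44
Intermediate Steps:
E = 5 (E = 3 + 2 = 5)
n = 3 (n = 2 + (0 + 1*1) = 2 + (0 + 1) = 2 + 1 = 3)
r(Q, b) = 3 + (12 + Q)/(2*b) (r(Q, b) = 3 + (Q + 12)/(b + b) = 3 + (12 + Q)/((2*b)) = 3 + (12 + Q)*(1/(2*b)) = 3 + (12 + Q)/(2*b))
P(F, g) = 35/6 (P(F, g) = (½)*(12 + 5 + 6*3)/3 = (½)*(⅓)*(12 + 5 + 18) = (½)*(⅓)*35 = 35/6)
(P(19, y(0, 12))/(-18159) - 24035/16730) - 699 = ((35/6)/(-18159) - 24035/16730) - 699 = ((35/6)*(-1/18159) - 24035*1/16730) - 699 = (-35/108954 - 4807/3346) - 699 = -130964747/91140021 - 699 = -63837839426/91140021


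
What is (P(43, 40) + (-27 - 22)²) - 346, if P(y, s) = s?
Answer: 2095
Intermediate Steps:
(P(43, 40) + (-27 - 22)²) - 346 = (40 + (-27 - 22)²) - 346 = (40 + (-49)²) - 346 = (40 + 2401) - 346 = 2441 - 346 = 2095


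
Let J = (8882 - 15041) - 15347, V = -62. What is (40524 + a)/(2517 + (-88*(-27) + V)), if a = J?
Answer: 19018/4831 ≈ 3.9367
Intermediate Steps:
J = -21506 (J = -6159 - 15347 = -21506)
a = -21506
(40524 + a)/(2517 + (-88*(-27) + V)) = (40524 - 21506)/(2517 + (-88*(-27) - 62)) = 19018/(2517 + (2376 - 62)) = 19018/(2517 + 2314) = 19018/4831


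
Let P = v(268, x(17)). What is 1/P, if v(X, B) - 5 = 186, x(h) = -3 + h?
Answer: 1/191 ≈ 0.0052356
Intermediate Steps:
v(X, B) = 191 (v(X, B) = 5 + 186 = 191)
P = 191
1/P = 1/191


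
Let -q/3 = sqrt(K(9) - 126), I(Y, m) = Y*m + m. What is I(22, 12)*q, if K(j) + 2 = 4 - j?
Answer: -828*I*sqrt(133) ≈ -9549.0*I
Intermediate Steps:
K(j) = 2 - j (K(j) = -2 + (4 - j) = 2 - j)
I(Y, m) = m + Y*m
q = -3*I*sqrt(133) (q = -3*sqrt((2 - 1*9) - 126) = -3*sqrt((2 - 9) - 126) = -3*sqrt(-7 - 126) = -3*I*sqrt(133) ≈ -34.598*I)
I(22, 12)*q = (12*(1 + 22))*(-3*I*sqrt(133)) = (12*23)*(-3*I*sqrt(133)) = 276*(-3*I*sqrt(133)) = -828*I*sqrt(133)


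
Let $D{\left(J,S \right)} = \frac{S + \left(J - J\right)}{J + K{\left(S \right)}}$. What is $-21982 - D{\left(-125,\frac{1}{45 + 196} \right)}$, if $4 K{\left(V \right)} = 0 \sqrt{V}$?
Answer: $- \frac{662207749}{30125} \approx -21982.0$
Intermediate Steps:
$K{\left(V \right)} = 0$ ($K{\left(V \right)} = \frac{0 \sqrt{V}}{4} = \frac{1}{4} \cdot 0 = 0$)
$D{\left(J,S \right)} = \frac{S}{J}$ ($D{\left(J,S \right)} = \frac{S + \left(J - J\right)}{J + 0} = \frac{S + 0}{J} = \frac{S}{J}$)
$-21982 - D{\left(-125,\frac{1}{45 + 196} \right)} = -21982 - \frac{1}{\left(45 + 196\right) \left(-125\right)} = -21982 - \frac{1}{241} \left(- \frac{1}{125}\right) = -21982 - - \frac{1}{30125} = -21982 + \frac{1}{30125} = - \frac{662207749}{30125}$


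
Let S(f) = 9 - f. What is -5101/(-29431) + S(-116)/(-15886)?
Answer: 77355611/467540866 ≈ 0.16545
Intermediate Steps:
-5101/(-29431) + S(-116)/(-15886) = -5101/(-29431) + (9 - 1*(-116))/(-15886) = -5101*(-1/29431) + (9 + 116)*(-1/15886) = 5101/29431 + 125*(-1/15886) = 5101/29431 - 125/15886 = 77355611/467540866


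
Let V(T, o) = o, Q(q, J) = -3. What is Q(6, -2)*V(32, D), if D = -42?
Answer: 126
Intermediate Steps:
Q(6, -2)*V(32, D) = -3*(-42) = 126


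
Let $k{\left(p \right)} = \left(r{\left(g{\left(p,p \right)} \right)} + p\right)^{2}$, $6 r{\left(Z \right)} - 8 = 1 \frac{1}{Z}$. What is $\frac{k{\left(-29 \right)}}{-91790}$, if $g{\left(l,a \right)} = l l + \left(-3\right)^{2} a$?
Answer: $- \frac{15372547}{1843472000} \approx -0.0083389$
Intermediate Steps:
$g{\left(l,a \right)} = l^{2} + 9 a$
$r{\left(Z \right)} = \frac{4}{3} + \frac{1}{6 Z}$ ($r{\left(Z \right)} = \frac{4}{3} + \frac{1 \frac{1}{Z}}{6} = \frac{4}{3} + \frac{1}{6 Z}$)
$k{\left(p \right)} = \left(p + \frac{1 + 8 p^{2} + 72 p}{6 \left(p^{2} + 9 p\right)}\right)^{2}$ ($k{\left(p \right)} = \left(\frac{1 + 8 \left(p^{2} + 9 p\right)}{6 \left(p^{2} + 9 p\right)} + p\right)^{2} = \left(\frac{1 + \left(8 p^{2} + 72 p\right)}{6 \left(p^{2} + 9 p\right)} + p\right)^{2} = \left(\frac{1 + 8 p^{2} + 72 p}{6 \left(p^{2} + 9 p\right)} + p\right)^{2} = \left(p + \frac{1 + 8 p^{2} + 72 p}{6 \left(p^{2} + 9 p\right)}\right)^{2}$)
$\frac{k{\left(-29 \right)}}{-91790} = \frac{\frac{1}{36} \cdot \frac{1}{841} \frac{1}{\left(9 - 29\right)^{2}} \left(1 + 6 \left(-29\right)^{3} + 62 \left(-29\right)^{2} + 72 \left(-29\right)\right)^{2}}{-91790} = \frac{1}{36} \cdot \frac{1}{841} \cdot \frac{1}{400} \left(1 + 6 \left(-24389\right) + 62 \cdot 841 - 2088\right)^{2} \left(- \frac{1}{91790}\right) = \frac{1}{36} \cdot \frac{1}{841} \cdot \frac{1}{400} \left(1 - 146334 + 52142 - 2088\right)^{2} \left(- \frac{1}{91790}\right) = \frac{1}{36} \cdot \frac{1}{841} \cdot \frac{1}{400} \left(-96279\right)^{2} \left(- \frac{1}{91790}\right) = \frac{1}{36} \cdot \frac{1}{841} \cdot \frac{1}{400} \cdot 9269645841 \left(- \frac{1}{91790}\right) = \frac{1029960649}{1345600} \left(- \frac{1}{91790}\right) = - \frac{15372547}{1843472000}$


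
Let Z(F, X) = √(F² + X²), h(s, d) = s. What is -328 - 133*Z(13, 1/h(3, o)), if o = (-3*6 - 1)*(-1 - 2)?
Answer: -328 - 133*√1522/3 ≈ -2057.6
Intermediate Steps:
o = 57 (o = (-18 - 1)*(-3) = -19*(-3) = 57)
-328 - 133*Z(13, 1/h(3, o)) = -328 - 133*√(13² + (1/3)²) = -328 - 133*√(169 + (⅓)²) = -328 - 133*√(169 + ⅑) = -328 - 133*√1522/3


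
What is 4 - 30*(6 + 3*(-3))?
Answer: 94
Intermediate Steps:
4 - 30*(6 + 3*(-3)) = 4 - 30*(6 - 9) = 4 - 30*(-3) = 4 + 90 = 94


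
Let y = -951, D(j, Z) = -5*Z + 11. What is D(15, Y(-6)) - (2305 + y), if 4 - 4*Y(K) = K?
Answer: -2711/2 ≈ -1355.5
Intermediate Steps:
Y(K) = 1 - K/4
D(j, Z) = 11 - 5*Z
D(15, Y(-6)) - (2305 + y) = (11 - 5*(1 - 1/4*(-6))) - (2305 - 951) = (11 - 5*(1 + 3/2)) - 1*1354 = (11 - 5*5/2) - 1354 = (11 - 25/2) - 1354 = -3/2 - 1354 = -2711/2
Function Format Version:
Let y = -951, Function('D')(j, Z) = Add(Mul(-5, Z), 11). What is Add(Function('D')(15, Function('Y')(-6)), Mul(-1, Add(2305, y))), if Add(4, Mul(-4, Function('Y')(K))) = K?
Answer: Rational(-2711, 2) ≈ -1355.5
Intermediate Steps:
Function('Y')(K) = Add(1, Mul(Rational(-1, 4), K))
Function('D')(j, Z) = Add(11, Mul(-5, Z))
Add(Function('D')(15, Function('Y')(-6)), Mul(-1, Add(2305, y))) = Add(Add(11, Mul(-5, Add(1, Mul(Rational(-1, 4), -6)))), Mul(-1, Add(2305, -951))) = Add(Add(11, Mul(-5, Add(1, Rational(3, 2)))), Mul(-1, 1354)) = Add(Add(11, Mul(-5, Rational(5, 2))), -1354) = Add(Add(11, Rational(-25, 2)), -1354) = Add(Rational(-3, 2), -1354) = Rational(-2711, 2)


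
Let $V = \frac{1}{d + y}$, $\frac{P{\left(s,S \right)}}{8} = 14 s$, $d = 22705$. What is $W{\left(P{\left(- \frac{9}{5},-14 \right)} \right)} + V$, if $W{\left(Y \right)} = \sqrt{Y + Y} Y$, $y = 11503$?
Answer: $\frac{1}{34208} - \frac{12096 i \sqrt{70}}{25} \approx 2.9233 \cdot 10^{-5} - 4048.1 i$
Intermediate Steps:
$P{\left(s,S \right)} = 112 s$ ($P{\left(s,S \right)} = 8 \cdot 14 s = 112 s$)
$W{\left(Y \right)} = \sqrt{2} Y^{\frac{3}{2}}$ ($W{\left(Y \right)} = \sqrt{2 Y} Y = \sqrt{2} \sqrt{Y} Y = \sqrt{2} Y^{\frac{3}{2}}$)
$V = \frac{1}{34208}$ ($V = \frac{1}{22705 + 11503} = \frac{1}{34208} \approx 2.9233 \cdot 10^{-5}$)
$W{\left(P{\left(- \frac{9}{5},-14 \right)} \right)} + V = \sqrt{2} \left(112 \left(- \frac{9}{5}\right)\right)^{\frac{3}{2}} + \frac{1}{34208} = \sqrt{2} \left(- \frac{1008}{5}\right)^{\frac{3}{2}} + \frac{1}{34208} = \sqrt{2} \left(- \frac{12096 i \sqrt{35}}{25}\right) + \frac{1}{34208} = - \frac{12096 i \sqrt{70}}{25} + \frac{1}{34208} = \frac{1}{34208} - \frac{12096 i \sqrt{70}}{25}$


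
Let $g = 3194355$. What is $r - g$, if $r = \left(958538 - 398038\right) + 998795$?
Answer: $-1635060$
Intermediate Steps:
$r = 1559295$ ($r = 560500 + 998795 = 1559295$)
$r - g = 1559295 - 3194355 = -1635060$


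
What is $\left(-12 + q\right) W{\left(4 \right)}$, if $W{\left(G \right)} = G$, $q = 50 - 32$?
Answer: $24$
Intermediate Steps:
$q = 18$
$\left(-12 + q\right) W{\left(4 \right)} = \left(-12 + 18\right) 4 = 6 \cdot 4 = 24$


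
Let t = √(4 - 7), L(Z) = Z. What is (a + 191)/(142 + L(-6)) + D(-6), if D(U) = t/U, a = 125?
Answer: 79/34 - I*√3/6 ≈ 2.3235 - 0.28868*I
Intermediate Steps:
t = I*√3 (t = √(-3) = I*√3 ≈ 1.732*I)
D(U) = I*√3/U (D(U) = (I*√3)/U = I*√3/U)
(a + 191)/(142 + L(-6)) + D(-6) = (125 + 191)/(142 - 6) + I*√3/(-6) = 316/136 + I*√3*(-⅙) = 316*(1/136) - I*√3/6 = 79/34 - I*√3/6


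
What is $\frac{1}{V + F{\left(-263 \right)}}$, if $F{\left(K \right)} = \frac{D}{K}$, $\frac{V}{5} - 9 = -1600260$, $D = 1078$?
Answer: $- \frac{263}{2104331143} \approx -1.2498 \cdot 10^{-7}$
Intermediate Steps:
$V = -8001255$ ($V = 45 + 5 \left(-1600260\right) = 45 - 8001300 = -8001255$)
$F{\left(K \right)} = \frac{1078}{K}$
$\frac{1}{V + F{\left(-263 \right)}} = \frac{1}{-8001255 + \frac{1078}{-263}} = \frac{1}{-8001255 + 1078 \left(- \frac{1}{263}\right)} = \frac{1}{-8001255 - \frac{1078}{263}} = \frac{1}{- \frac{2104331143}{263}} = - \frac{263}{2104331143}$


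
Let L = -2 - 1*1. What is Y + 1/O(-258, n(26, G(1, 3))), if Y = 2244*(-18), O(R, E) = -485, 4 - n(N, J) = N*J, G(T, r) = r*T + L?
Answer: -19590121/485 ≈ -40392.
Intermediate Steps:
L = -3 (L = -2 - 1 = -3)
G(T, r) = -3 + T*r (G(T, r) = r*T - 3 = T*r - 3 = -3 + T*r)
n(N, J) = 4 - J*N (n(N, J) = 4 - N*J = 4 - J*N)
Y = -40392
Y + 1/O(-258, n(26, G(1, 3))) = -40392 + 1/(-485) = -40392 - 1/485 = -19590121/485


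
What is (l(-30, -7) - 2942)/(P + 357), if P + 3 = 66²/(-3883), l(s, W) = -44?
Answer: -527029/62283 ≈ -8.4618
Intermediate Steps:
P = -1455/353 (P = -3 + 66²/(-3883) = -3 + 4356*(-1/3883) = -3 - 396/353 = -1455/353 ≈ -4.1218)
(l(-30, -7) - 2942)/(P + 357) = (-44 - 2942)/(-1455/353 + 357) = -2986/124566/353 = -2986*353/124566 = -527029/62283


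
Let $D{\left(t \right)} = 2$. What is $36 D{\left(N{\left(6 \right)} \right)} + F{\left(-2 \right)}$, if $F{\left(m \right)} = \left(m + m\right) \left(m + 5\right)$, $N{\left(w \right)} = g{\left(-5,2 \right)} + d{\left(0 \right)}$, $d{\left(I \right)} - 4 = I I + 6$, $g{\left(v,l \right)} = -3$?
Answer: $60$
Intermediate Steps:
$d{\left(I \right)} = 10 + I^{2}$ ($d{\left(I \right)} = 4 + \left(I I + 6\right) = 4 + \left(I^{2} + 6\right) = 4 + \left(6 + I^{2}\right) = 10 + I^{2}$)
$N{\left(w \right)} = 7$ ($N{\left(w \right)} = -3 + \left(10 + 0^{2}\right) = -3 + \left(10 + 0\right) = -3 + 10 = 7$)
$F{\left(m \right)} = 2 m \left(5 + m\right)$
$36 D{\left(N{\left(6 \right)} \right)} + F{\left(-2 \right)} = 36 \cdot 2 + 2 \left(-2\right) \left(5 - 2\right) = 72 + 2 \left(-2\right) 3 = 72 - 12 = 60$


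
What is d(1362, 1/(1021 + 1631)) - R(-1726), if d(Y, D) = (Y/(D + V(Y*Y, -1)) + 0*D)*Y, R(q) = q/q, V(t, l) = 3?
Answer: 4919568731/7957 ≈ 6.1827e+5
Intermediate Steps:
R(q) = 1
d(Y, D) = Y²/(3 + D) (d(Y, D) = (Y/(D + 3) + 0*D)*Y = (Y/(3 + D) + 0)*Y = (Y/(3 + D))*Y = Y²/(3 + D))
d(1362, 1/(1021 + 1631)) - R(-1726) = 1362²/(3 + 1/(1021 + 1631)) - 1*1 = 1855044/(3 + 1/2652) - 1 = 1855044/(7957/2652) - 1 = 1855044*(2652/7957) - 1 = 4919576688/7957 - 1 = 4919568731/7957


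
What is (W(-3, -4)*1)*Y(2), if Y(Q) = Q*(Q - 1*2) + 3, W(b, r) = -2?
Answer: -6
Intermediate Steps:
Y(Q) = 3 + Q*(-2 + Q) (Y(Q) = Q*(Q - 2) + 3 = Q*(-2 + Q) + 3 = 3 + Q*(-2 + Q))
(W(-3, -4)*1)*Y(2) = (-2*1)*(3 + 2² - 2*2) = -2*(3 + 4 - 4) = -2*3 = -6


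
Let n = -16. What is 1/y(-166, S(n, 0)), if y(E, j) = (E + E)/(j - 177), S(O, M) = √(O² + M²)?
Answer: 161/332 ≈ 0.48494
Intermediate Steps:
S(O, M) = √(M² + O²)
y(E, j) = 2*E/(-177 + j) (y(E, j) = (2*E)/(-177 + j) = 2*E/(-177 + j))
1/y(-166, S(n, 0)) = 1/(2*(-166)/(-177 + √(0² + (-16)²))) = 1/(2*(-166)/(-177 + √(0 + 256))) = 1/(2*(-166)/(-177 + √256)) = 1/(2*(-166)/(-177 + 16)) = 1/(2*(-166)/(-161)) = 1/(2*(-166)*(-1/161)) = 1/(332/161) = 161/332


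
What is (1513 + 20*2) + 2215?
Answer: 3768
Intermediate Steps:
(1513 + 20*2) + 2215 = (1513 + 40) + 2215 = 1553 + 2215 = 3768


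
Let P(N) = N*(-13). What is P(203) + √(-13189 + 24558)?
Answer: -2639 + √11369 ≈ -2532.4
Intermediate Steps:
P(N) = -13*N
P(203) + √(-13189 + 24558) = -13*203 + √(-13189 + 24558) = -2639 + √11369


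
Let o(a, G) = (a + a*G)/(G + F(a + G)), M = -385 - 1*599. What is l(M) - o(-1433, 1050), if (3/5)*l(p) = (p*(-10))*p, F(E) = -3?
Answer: -16894561117/1047 ≈ -1.6136e+7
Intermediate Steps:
M = -984 (M = -385 - 599 = -984)
o(a, G) = (a + G*a)/(-3 + G) (o(a, G) = (a + a*G)/(G - 3) = (a + G*a)/(-3 + G))
l(p) = -50*p²/3 (l(p) = 5*((p*(-10))*p)/3 = 5*((-10*p)*p)/3 = 5*(-10*p²)/3 = -50*p²/3)
l(M) - o(-1433, 1050) = -50/3*(-984)² - (-1433)*(1 + 1050)/(-3 + 1050) = -50/3*968256 - (-1433)*1051/1047 = -16137600 - (-1433)*1051/1047 = -16137600 - 1*(-1506083/1047) = -16137600 + 1506083/1047 = -16894561117/1047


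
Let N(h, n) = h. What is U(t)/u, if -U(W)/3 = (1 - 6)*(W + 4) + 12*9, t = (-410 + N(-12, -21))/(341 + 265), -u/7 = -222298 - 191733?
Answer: -27719/292719917 ≈ -9.4695e-5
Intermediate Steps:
u = 2898217 (u = -7*(-222298 - 191733) = -7*(-414031) = 2898217)
t = -211/303 (t = (-410 - 12)/(341 + 265) = -422/606 = -422*1/606 = -211/303 ≈ -0.69637)
U(W) = -264 + 15*W (U(W) = -3*((1 - 6)*(W + 4) + 12*9) = -3*(-5*(4 + W) + 108) = -3*((-20 - 5*W) + 108) = -3*(88 - 5*W) = -264 + 15*W)
U(t)/u = (-264 + 15*(-211/303))/2898217 = (-264 - 1055/101)*(1/2898217) = -27719/101*1/2898217 = -27719/292719917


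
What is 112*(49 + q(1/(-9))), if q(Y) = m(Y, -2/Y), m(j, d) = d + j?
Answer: 67424/9 ≈ 7491.6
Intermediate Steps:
q(Y) = Y - 2/Y (q(Y) = -2/Y + Y = Y - 2/Y)
112*(49 + q(1/(-9))) = 112*(49 + (1/(-9) - 2/(1/(-9)))) = 112*(49 + (1*(-⅑) - 2/(1*(-⅑)))) = 112*(49 + (-⅑ - 2/(-⅑))) = 112*(49 + (-⅑ - 2*(-9))) = 112*(49 + (-⅑ + 18)) = 112*(49 + 161/9) = 112*(602/9) = 67424/9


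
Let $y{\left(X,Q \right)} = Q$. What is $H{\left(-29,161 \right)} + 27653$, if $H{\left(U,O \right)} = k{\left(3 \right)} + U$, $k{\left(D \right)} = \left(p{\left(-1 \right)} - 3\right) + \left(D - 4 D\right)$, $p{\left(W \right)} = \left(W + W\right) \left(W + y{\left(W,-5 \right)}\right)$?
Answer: $27624$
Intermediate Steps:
$p{\left(W \right)} = 2 W \left(-5 + W\right)$ ($p{\left(W \right)} = \left(W + W\right) \left(W - 5\right) = 2 W \left(-5 + W\right)$)
$k{\left(D \right)} = 9 - 3 D$ ($k{\left(D \right)} = \left(2 \left(-1\right) \left(-5 - 1\right) - 3\right) + \left(D - 4 D\right) = \left(2 \left(-1\right) \left(-6\right) - 3\right) - 3 D = \left(12 - 3\right) - 3 D = 9 - 3 D$)
$H{\left(U,O \right)} = U$ ($H{\left(U,O \right)} = \left(9 - 9\right) + U = 0 + U = U$)
$H{\left(-29,161 \right)} + 27653 = -29 + 27653 = 27624$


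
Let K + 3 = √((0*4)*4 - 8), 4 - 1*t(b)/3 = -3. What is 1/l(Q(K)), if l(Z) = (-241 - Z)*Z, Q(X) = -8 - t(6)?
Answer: 1/6148 ≈ 0.00016265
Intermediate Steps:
t(b) = 21 (t(b) = 12 - 3*(-3) = 12 + 9 = 21)
K = -3 + 2*I*√2 (K = -3 + √((0*4)*4 - 8) = -3 + √(0*4 - 8) = -3 + √(0 - 8) = -3 + √(-8) = -3 + 2*I*√2 ≈ -3.0 + 2.8284*I)
Q(X) = -29 (Q(X) = -8 - 1*21 = -8 - 21 = -29)
l(Z) = Z*(-241 - Z)
1/l(Q(K)) = 1/(-1*(-29)*(241 - 29)) = 1/(-1*(-29)*212) = 1/6148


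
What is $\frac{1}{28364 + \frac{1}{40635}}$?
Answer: $\frac{40635}{1152571141} \approx 3.5256 \cdot 10^{-5}$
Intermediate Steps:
$\frac{1}{28364 + \frac{1}{40635}} = \frac{1}{\frac{1152571141}{40635}} = \frac{40635}{1152571141}$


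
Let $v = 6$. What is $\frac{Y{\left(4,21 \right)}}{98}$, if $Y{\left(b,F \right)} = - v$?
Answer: $- \frac{3}{49} \approx -0.061224$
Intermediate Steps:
$Y{\left(b,F \right)} = -6$ ($Y{\left(b,F \right)} = \left(-1\right) 6 = -6$)
$\frac{Y{\left(4,21 \right)}}{98} = \frac{1}{98} \left(-6\right) = - \frac{3}{49}$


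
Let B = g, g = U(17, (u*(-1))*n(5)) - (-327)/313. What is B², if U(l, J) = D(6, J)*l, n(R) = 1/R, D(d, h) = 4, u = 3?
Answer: 467035321/97969 ≈ 4767.2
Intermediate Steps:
n(R) = 1/R
U(l, J) = 4*l
g = 21611/313 (g = 4*17 - (-327)/313 = 68 - (-327)/313 = 68 - 1*(-327/313) = 68 + 327/313 = 21611/313 ≈ 69.045)
B = 21611/313 ≈ 69.045
B² = (21611/313)² = 467035321/97969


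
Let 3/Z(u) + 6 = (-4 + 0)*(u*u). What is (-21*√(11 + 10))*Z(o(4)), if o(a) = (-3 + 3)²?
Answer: 21*√21/2 ≈ 48.117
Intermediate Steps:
o(a) = 0 (o(a) = 0² = 0)
Z(u) = 3/(-6 - 4*u²) (Z(u) = 3/(-6 + (-4 + 0)*(u*u)) = 3/(-6 - 4*u²))
(-21*√(11 + 10))*Z(o(4)) = (-21*√(11 + 10))*(-3/(6 + 4*0²)) = (-21*√21)*(-3/(6 + 4*0)) = (-21*√21)*(-3/(6 + 0)) = (-21*√21)*(-3/6) = (-21*√21)*(-3*⅙) = -21*√21*(-½) = 21*√21/2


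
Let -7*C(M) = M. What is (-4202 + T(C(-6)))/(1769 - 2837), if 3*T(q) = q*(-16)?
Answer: 14723/3738 ≈ 3.9387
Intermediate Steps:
C(M) = -M/7
T(q) = -16*q/3 (T(q) = (q*(-16))/3 = (-16*q)/3 = -16*q/3)
(-4202 + T(C(-6)))/(1769 - 2837) = (-4202 - (-16)*(-6)/21)/(1769 - 2837) = (-4202 - 16/3*6/7)/(-1068) = (-4202 - 32/7)*(-1/1068) = -29446/7*(-1/1068) = 14723/3738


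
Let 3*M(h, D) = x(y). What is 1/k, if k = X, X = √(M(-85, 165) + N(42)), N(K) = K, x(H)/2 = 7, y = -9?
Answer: √105/70 ≈ 0.14638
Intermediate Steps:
x(H) = 14 (x(H) = 2*7 = 14)
M(h, D) = 14/3 (M(h, D) = (⅓)*14 = 14/3)
X = 2*√105/3 (X = √(14/3 + 42) = √(140/3) = 2*√105/3 ≈ 6.8313)
k = 2*√105/3 ≈ 6.8313
1/k = 1/(2*√105/3) = √105/70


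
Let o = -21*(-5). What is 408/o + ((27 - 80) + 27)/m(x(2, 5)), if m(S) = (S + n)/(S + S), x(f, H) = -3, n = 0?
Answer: -1684/35 ≈ -48.114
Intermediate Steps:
o = 105
m(S) = ½ (m(S) = (S + 0)/(S + S) = S/((2*S)) = S*(1/(2*S)) = ½)
408/o + ((27 - 80) + 27)/m(x(2, 5)) = 408/105 + ((27 - 80) + 27)/(½) = 408*(1/105) + (-53 + 27)*2 = 136/35 - 26*2 = 136/35 - 52 = -1684/35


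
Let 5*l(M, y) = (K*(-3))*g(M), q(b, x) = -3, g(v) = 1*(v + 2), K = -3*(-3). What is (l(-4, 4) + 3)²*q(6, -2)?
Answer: -14283/25 ≈ -571.32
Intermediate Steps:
K = 9
g(v) = 2 + v (g(v) = 1*(2 + v) = 2 + v)
l(M, y) = -54/5 - 27*M/5 (l(M, y) = ((9*(-3))*(2 + M))/5 = (-27*(2 + M))/5 = (-54 - 27*M)/5 = -54/5 - 27*M/5)
(l(-4, 4) + 3)²*q(6, -2) = ((-54/5 - 27/5*(-4)) + 3)²*(-3) = ((-54/5 + 108/5) + 3)²*(-3) = (54/5 + 3)²*(-3) = (69/5)²*(-3) = (4761/25)*(-3) = -14283/25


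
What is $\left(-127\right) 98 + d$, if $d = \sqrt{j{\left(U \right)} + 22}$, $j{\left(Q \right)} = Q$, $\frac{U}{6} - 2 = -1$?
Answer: $-12446 + 2 \sqrt{7} \approx -12441.0$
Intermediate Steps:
$U = 6$ ($U = 12 + 6 \left(-1\right) = 12 - 6 = 6$)
$d = 2 \sqrt{7}$ ($d = \sqrt{6 + 22} = \sqrt{28} = 2 \sqrt{7} \approx 5.2915$)
$\left(-127\right) 98 + d = \left(-127\right) 98 + 2 \sqrt{7} = -12446 + 2 \sqrt{7}$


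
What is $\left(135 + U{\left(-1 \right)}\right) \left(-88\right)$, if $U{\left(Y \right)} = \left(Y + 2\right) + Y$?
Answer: $-11880$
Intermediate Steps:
$U{\left(Y \right)} = 2 + 2 Y$ ($U{\left(Y \right)} = \left(2 + Y\right) + Y = 2 + 2 Y$)
$\left(135 + U{\left(-1 \right)}\right) \left(-88\right) = \left(135 + \left(2 + 2 \left(-1\right)\right)\right) \left(-88\right) = \left(135 + \left(2 - 2\right)\right) \left(-88\right) = \left(135 + 0\right) \left(-88\right) = 135 \left(-88\right) = -11880$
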